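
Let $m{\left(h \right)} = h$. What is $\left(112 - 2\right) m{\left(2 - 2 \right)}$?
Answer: $0$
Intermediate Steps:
$\left(112 - 2\right) m{\left(2 - 2 \right)} = \left(112 - 2\right) \left(2 - 2\right) = 110 \cdot 0 = 0$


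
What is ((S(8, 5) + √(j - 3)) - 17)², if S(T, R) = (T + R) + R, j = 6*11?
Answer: 64 + 6*√7 ≈ 79.875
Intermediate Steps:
j = 66
S(T, R) = T + 2*R (S(T, R) = (R + T) + R = T + 2*R)
((S(8, 5) + √(j - 3)) - 17)² = (((8 + 2*5) + √(66 - 3)) - 17)² = (((8 + 10) + √63) - 17)² = ((18 + 3*√7) - 17)² = (1 + 3*√7)²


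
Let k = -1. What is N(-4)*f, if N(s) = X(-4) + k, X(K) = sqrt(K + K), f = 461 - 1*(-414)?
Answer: -875 + 1750*I*sqrt(2) ≈ -875.0 + 2474.9*I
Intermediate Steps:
f = 875 (f = 461 + 414 = 875)
X(K) = sqrt(2)*sqrt(K) (X(K) = sqrt(2*K) = sqrt(2)*sqrt(K))
N(s) = -1 + 2*I*sqrt(2) (N(s) = sqrt(2)*sqrt(-4) - 1 = sqrt(2)*(2*I) - 1 = 2*I*sqrt(2) - 1 = -1 + 2*I*sqrt(2))
N(-4)*f = (-1 + 2*I*sqrt(2))*875 = -875 + 1750*I*sqrt(2)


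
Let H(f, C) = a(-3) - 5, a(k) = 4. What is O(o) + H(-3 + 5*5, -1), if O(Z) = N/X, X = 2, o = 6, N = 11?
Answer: 9/2 ≈ 4.5000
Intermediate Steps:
O(Z) = 11/2
H(f, C) = -1 (H(f, C) = 4 - 5 = -1)
O(o) + H(-3 + 5*5, -1) = 11/2 - 1 = 9/2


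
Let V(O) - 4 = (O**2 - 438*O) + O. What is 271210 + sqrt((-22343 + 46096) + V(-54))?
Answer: 271210 + sqrt(50271) ≈ 2.7143e+5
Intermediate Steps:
V(O) = 4 + O**2 - 437*O (V(O) = 4 + ((O**2 - 438*O) + O) = 4 + (O**2 - 437*O) = 4 + O**2 - 437*O)
271210 + sqrt((-22343 + 46096) + V(-54)) = 271210 + sqrt((-22343 + 46096) + (4 + (-54)**2 - 437*(-54))) = 271210 + sqrt(23753 + (4 + 2916 + 23598)) = 271210 + sqrt(23753 + 26518) = 271210 + sqrt(50271)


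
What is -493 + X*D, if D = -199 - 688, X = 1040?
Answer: -922973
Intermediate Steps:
D = -887
-493 + X*D = -493 + 1040*(-887) = -493 - 922480 = -922973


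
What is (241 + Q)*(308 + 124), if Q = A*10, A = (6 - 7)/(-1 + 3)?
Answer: 101952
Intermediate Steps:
A = -1/2 ≈ -0.50000
Q = -5 (Q = -1/2*10 = -5)
(241 + Q)*(308 + 124) = (241 - 5)*(308 + 124) = 236*432 = 101952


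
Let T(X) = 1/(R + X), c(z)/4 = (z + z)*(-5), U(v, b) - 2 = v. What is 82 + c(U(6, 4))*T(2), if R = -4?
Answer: 242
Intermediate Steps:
U(v, b) = 2 + v
c(z) = -40*z (c(z) = 4*((z + z)*(-5)) = 4*((2*z)*(-5)) = 4*(-10*z) = -40*z)
T(X) = 1/(-4 + X)
82 + c(U(6, 4))*T(2) = 82 + (-40*(2 + 6))/(-4 + 2) = 82 - 40*8/(-2) = 82 - 320*(-½) = 82 + 160 = 242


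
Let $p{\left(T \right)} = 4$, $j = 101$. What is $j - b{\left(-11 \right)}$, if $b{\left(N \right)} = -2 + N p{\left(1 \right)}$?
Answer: $147$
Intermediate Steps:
$b{\left(N \right)} = -2 + 4 N$ ($b{\left(N \right)} = -2 + N 4 = -2 + 4 N$)
$j - b{\left(-11 \right)} = 101 - \left(-2 + 4 \left(-11\right)\right) = 101 - \left(-2 - 44\right) = 101 - -46 = 101 + 46 = 147$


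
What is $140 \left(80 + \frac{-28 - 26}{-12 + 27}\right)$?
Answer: $10696$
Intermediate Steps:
$140 \left(80 + \frac{-28 - 26}{-12 + 27}\right) = 140 \left(80 - \frac{54}{15}\right) = 140 \left(80 - \frac{18}{5}\right) = 140 \cdot \frac{382}{5} = 10696$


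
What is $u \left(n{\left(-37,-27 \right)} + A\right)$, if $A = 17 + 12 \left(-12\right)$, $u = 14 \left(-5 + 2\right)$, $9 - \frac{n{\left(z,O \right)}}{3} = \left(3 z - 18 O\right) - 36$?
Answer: $46914$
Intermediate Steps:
$n{\left(z,O \right)} = 135 - 9 z + 54 O$ ($n{\left(z,O \right)} = 27 - 3 \left(\left(3 z - 18 O\right) - 36\right) = 27 - 3 \left(\left(- 18 O + 3 z\right) - 36\right) = 27 - 3 \left(-36 - 18 O + 3 z\right) = 27 + \left(108 - 9 z + 54 O\right) = 135 - 9 z + 54 O$)
$u = -42$ ($u = 14 \left(-3\right) = -42$)
$A = -127$ ($A = 17 - 144 = -127$)
$u \left(n{\left(-37,-27 \right)} + A\right) = - 42 \left(\left(135 - -333 + 54 \left(-27\right)\right) - 127\right) = - 42 \left(\left(135 + 333 - 1458\right) - 127\right) = - 42 \left(-990 - 127\right) = \left(-42\right) \left(-1117\right) = 46914$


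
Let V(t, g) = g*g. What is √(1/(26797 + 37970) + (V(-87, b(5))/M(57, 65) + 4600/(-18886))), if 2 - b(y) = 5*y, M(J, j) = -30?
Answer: I*√74297956261581864770/2038649270 ≈ 4.2281*I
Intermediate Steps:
b(y) = 2 - 5*y
V(t, g) = g²
√(1/(26797 + 37970) + (V(-87, b(5))/M(57, 65) + 4600/(-18886))) = √(1/(26797 + 37970) + ((2 - 5*5)²/(-30) + 4600/(-18886))) = √(1/64767 + ((2 - 25)²*(-1/30) + 4600*(-1/18886))) = √(1/64767 + ((-23)²*(-1/30) - 2300/9443)) = √(1/64767 + (529*(-1/30) - 2300/9443)) = √(1/64767 + (-529/30 - 2300/9443)) = √(1/64767 - 5064347/283290) = √(-36444697651/2038649270) = I*√74297956261581864770/2038649270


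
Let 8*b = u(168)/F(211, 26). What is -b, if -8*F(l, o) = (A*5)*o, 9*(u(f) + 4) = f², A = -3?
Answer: -522/65 ≈ -8.0308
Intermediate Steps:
u(f) = -4 + f²/9
F(l, o) = 15*o/8 (F(l, o) = -(-3*5)*o/8 = -(-15)*o/8 = 15*o/8)
b = 522/65 (b = ((-4 + (⅑)*168²)/(((15/8)*26)))/8 = ((-4 + (⅑)*28224)/(195/4))/8 = ((-4 + 3136)*(4/195))/8 = (3132*(4/195))/8 = (⅛)*(4176/65) = 522/65 ≈ 8.0308)
-b = -1*522/65 = -522/65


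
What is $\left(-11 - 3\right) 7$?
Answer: $-98$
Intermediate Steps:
$\left(-11 - 3\right) 7 = \left(-14\right) 7 = -98$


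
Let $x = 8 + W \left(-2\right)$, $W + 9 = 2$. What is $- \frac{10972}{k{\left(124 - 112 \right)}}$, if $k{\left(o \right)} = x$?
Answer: $- \frac{5486}{11} \approx -498.73$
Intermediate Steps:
$W = -7$ ($W = -9 + 2 = -7$)
$x = 22$ ($x = 8 - -14 = 8 + 14 = 22$)
$k{\left(o \right)} = 22$
$- \frac{10972}{k{\left(124 - 112 \right)}} = - \frac{10972}{22} = \left(-10972\right) \frac{1}{22} = - \frac{5486}{11}$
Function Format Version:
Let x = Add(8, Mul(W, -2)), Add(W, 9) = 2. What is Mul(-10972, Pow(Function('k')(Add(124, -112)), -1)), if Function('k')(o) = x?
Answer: Rational(-5486, 11) ≈ -498.73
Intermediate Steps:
W = -7 (W = Add(-9, 2) = -7)
x = 22 (x = Add(8, Mul(-7, -2)) = Add(8, 14) = 22)
Function('k')(o) = 22
Mul(-10972, Pow(Function('k')(Add(124, -112)), -1)) = Mul(-10972, Pow(22, -1)) = Mul(-10972, Rational(1, 22)) = Rational(-5486, 11)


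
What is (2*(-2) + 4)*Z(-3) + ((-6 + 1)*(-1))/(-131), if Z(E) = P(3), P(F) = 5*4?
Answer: -5/131 ≈ -0.038168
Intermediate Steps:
P(F) = 20
Z(E) = 20
(2*(-2) + 4)*Z(-3) + ((-6 + 1)*(-1))/(-131) = (2*(-2) + 4)*20 + ((-6 + 1)*(-1))/(-131) = (-4 + 4)*20 - 5*(-1)*(-1/131) = 0*20 + 5*(-1/131) = 0 - 5/131 = -5/131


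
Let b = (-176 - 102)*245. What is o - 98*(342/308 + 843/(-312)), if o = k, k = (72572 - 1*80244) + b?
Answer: -43258089/572 ≈ -75626.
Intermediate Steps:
b = -68110 (b = -278*245 = -68110)
k = -75782 (k = (72572 - 1*80244) - 68110 = (72572 - 80244) - 68110 = -7672 - 68110 = -75782)
o = -75782
o - 98*(342/308 + 843/(-312)) = -75782 - 98*(342/308 + 843/(-312)) = -75782 - 98*(342*(1/308) + 843*(-1/312)) = -75782 - 98*(171/154 - 281/104) = -75782 - 98*(-12745)/8008 = -75782 - 1*(-89215/572) = -75782 + 89215/572 = -43258089/572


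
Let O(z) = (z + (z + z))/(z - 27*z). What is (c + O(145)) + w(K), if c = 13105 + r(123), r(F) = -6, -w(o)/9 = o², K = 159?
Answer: -5575183/26 ≈ -2.1443e+5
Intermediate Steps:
w(o) = -9*o²
O(z) = -3/26 (O(z) = (z + 2*z)/((-26*z)) = (3*z)*(-1/(26*z)) = -3/26)
c = 13099 (c = 13105 - 6 = 13099)
(c + O(145)) + w(K) = (13099 - 3/26) - 9*159² = 340571/26 - 9*25281 = 340571/26 - 227529 = -5575183/26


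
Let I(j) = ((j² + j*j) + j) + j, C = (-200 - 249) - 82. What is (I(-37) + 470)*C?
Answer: -1664154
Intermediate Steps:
C = -531 (C = -449 - 82 = -531)
I(j) = 2*j + 2*j² (I(j) = ((j² + j²) + j) + j = (2*j² + j) + j = (j + 2*j²) + j = 2*j + 2*j²)
(I(-37) + 470)*C = (2*(-37)*(1 - 37) + 470)*(-531) = (2*(-37)*(-36) + 470)*(-531) = (2664 + 470)*(-531) = 3134*(-531) = -1664154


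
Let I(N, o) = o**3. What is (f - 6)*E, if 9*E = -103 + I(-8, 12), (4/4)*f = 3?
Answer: -1625/3 ≈ -541.67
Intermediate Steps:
f = 3
E = 1625/9 (E = (-103 + 12**3)/9 = (-103 + 1728)/9 = (1/9)*1625 = 1625/9 ≈ 180.56)
(f - 6)*E = (3 - 6)*(1625/9) = -3*1625/9 = -1625/3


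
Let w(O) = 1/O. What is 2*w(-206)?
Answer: -1/103 ≈ -0.0097087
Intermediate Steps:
2*w(-206) = 2/(-206) = 2*(-1/206) = -1/103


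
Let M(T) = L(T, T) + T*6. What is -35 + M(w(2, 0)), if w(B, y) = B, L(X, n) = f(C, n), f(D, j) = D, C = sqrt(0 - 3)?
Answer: -23 + I*sqrt(3) ≈ -23.0 + 1.732*I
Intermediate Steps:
C = I*sqrt(3) (C = sqrt(-3) = I*sqrt(3) ≈ 1.732*I)
L(X, n) = I*sqrt(3)
M(T) = 6*T + I*sqrt(3) (M(T) = I*sqrt(3) + T*6 = I*sqrt(3) + 6*T = 6*T + I*sqrt(3))
-35 + M(w(2, 0)) = -35 + (6*2 + I*sqrt(3)) = -35 + (12 + I*sqrt(3)) = -23 + I*sqrt(3)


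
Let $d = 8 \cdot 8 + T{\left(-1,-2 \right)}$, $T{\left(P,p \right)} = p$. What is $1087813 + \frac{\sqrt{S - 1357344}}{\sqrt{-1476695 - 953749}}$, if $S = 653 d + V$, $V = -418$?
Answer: $1087813 + \frac{3 \sqrt{2470343789}}{202537} \approx 1.0878 \cdot 10^{6}$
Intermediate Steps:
$d = 62$ ($d = 8 \cdot 8 - 2 = 64 - 2 = 62$)
$S = 40068$ ($S = 653 \cdot 62 - 418 = 40486 - 418 = 40068$)
$1087813 + \frac{\sqrt{S - 1357344}}{\sqrt{-1476695 - 953749}} = 1087813 + \frac{\sqrt{40068 - 1357344}}{\sqrt{-1476695 - 953749}} = 1087813 + \frac{\sqrt{-1317276}}{\sqrt{-2430444}} = 1087813 + \frac{6 i \sqrt{36591}}{2 i \sqrt{607611}} = 1087813 + 6 i \sqrt{36591} \left(- \frac{i \sqrt{607611}}{1215222}\right) = 1087813 + \frac{3 \sqrt{2470343789}}{202537}$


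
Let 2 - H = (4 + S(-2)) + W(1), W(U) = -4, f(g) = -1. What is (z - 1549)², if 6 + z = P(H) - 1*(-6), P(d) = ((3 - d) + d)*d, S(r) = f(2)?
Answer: 2371600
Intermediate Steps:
S(r) = -1
H = 3 (H = 2 - ((4 - 1) - 4) = 2 - (3 - 4) = 2 - 1*(-1) = 2 + 1 = 3)
P(d) = 3*d
z = 9 (z = -6 + (3*3 - 1*(-6)) = -6 + (9 + 6) = -6 + 15 = 9)
(z - 1549)² = (9 - 1549)² = (-1540)² = 2371600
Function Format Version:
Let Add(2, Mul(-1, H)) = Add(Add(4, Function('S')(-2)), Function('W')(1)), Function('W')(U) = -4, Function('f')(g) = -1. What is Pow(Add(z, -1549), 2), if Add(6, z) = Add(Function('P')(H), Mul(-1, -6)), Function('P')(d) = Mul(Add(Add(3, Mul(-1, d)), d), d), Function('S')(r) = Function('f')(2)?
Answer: 2371600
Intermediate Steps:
Function('S')(r) = -1
H = 3 (H = Add(2, Mul(-1, Add(Add(4, -1), -4))) = Add(2, Mul(-1, Add(3, -4))) = Add(2, Mul(-1, -1)) = Add(2, 1) = 3)
Function('P')(d) = Mul(3, d)
z = 9 (z = Add(-6, Add(Mul(3, 3), Mul(-1, -6))) = Add(-6, Add(9, 6)) = Add(-6, 15) = 9)
Pow(Add(z, -1549), 2) = Pow(Add(9, -1549), 2) = Pow(-1540, 2) = 2371600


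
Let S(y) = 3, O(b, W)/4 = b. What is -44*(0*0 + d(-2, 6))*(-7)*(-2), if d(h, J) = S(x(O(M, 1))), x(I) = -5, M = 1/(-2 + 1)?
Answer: -1848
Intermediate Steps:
M = -1 (M = 1/(-1) = -1)
O(b, W) = 4*b
d(h, J) = 3
-44*(0*0 + d(-2, 6))*(-7)*(-2) = -44*(0*0 + 3)*(-7)*(-2) = -44*(0 + 3)*(-7)*(-2) = -132*(-7)*(-2) = -44*(-21)*(-2) = 924*(-2) = -1848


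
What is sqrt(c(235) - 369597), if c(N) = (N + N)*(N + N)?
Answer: I*sqrt(148697) ≈ 385.61*I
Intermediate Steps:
c(N) = 4*N**2 (c(N) = (2*N)*(2*N) = 4*N**2)
sqrt(c(235) - 369597) = sqrt(4*235**2 - 369597) = sqrt(4*55225 - 369597) = sqrt(220900 - 369597) = sqrt(-148697) = I*sqrt(148697)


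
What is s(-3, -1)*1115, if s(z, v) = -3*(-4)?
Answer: 13380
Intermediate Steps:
s(z, v) = 12
s(-3, -1)*1115 = 12*1115 = 13380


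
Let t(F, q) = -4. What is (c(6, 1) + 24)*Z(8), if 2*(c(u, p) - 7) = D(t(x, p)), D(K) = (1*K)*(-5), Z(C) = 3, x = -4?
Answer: 123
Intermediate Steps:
D(K) = -5*K (D(K) = K*(-5) = -5*K)
c(u, p) = 17 (c(u, p) = 7 + (-5*(-4))/2 = 7 + (½)*20 = 7 + 10 = 17)
(c(6, 1) + 24)*Z(8) = (17 + 24)*3 = 41*3 = 123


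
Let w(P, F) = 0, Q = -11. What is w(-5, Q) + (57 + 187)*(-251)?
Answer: -61244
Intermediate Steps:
w(-5, Q) + (57 + 187)*(-251) = 0 + (57 + 187)*(-251) = 0 + 244*(-251) = 0 - 61244 = -61244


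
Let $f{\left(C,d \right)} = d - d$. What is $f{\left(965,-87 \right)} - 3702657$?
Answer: $-3702657$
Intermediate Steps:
$f{\left(C,d \right)} = 0$
$f{\left(965,-87 \right)} - 3702657 = 0 - 3702657 = -3702657$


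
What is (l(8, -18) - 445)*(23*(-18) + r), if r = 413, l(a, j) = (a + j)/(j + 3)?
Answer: 1333/3 ≈ 444.33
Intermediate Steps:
l(a, j) = (a + j)/(3 + j)
(l(8, -18) - 445)*(23*(-18) + r) = ((8 - 18)/(3 - 18) - 445)*(23*(-18) + 413) = (-10/(-15) - 445)*(-414 + 413) = (-1/15*(-10) - 445)*(-1) = (⅔ - 445)*(-1) = -1333/3*(-1) = 1333/3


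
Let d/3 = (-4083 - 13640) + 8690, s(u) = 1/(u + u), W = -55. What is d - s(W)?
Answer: -2980889/110 ≈ -27099.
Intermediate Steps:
s(u) = 1/(2*u)
d = -27099 (d = 3*((-4083 - 13640) + 8690) = 3*(-17723 + 8690) = 3*(-9033) = -27099)
d - s(W) = -27099 - 1/(2*(-55)) = -27099 - (-1)/(2*55) = -27099 - 1*(-1/110) = -27099 + 1/110 = -2980889/110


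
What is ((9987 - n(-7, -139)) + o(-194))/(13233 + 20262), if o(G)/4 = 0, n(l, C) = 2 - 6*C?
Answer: 9151/33495 ≈ 0.27320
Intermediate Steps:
o(G) = 0 (o(G) = 4*0 = 0)
((9987 - n(-7, -139)) + o(-194))/(13233 + 20262) = ((9987 - (2 - 6*(-139))) + 0)/(13233 + 20262) = ((9987 - (2 + 834)) + 0)/33495 = ((9987 - 1*836) + 0)*(1/33495) = ((9987 - 836) + 0)*(1/33495) = (9151 + 0)*(1/33495) = 9151*(1/33495) = 9151/33495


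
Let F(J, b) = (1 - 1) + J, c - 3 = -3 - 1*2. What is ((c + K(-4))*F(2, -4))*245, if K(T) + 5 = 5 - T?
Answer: 980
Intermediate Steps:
c = -2 (c = 3 + (-3 - 1*2) = 3 + (-3 - 2) = 3 - 5 = -2)
K(T) = -T (K(T) = -5 + (5 - T) = -T)
F(J, b) = J (F(J, b) = 0 + J = J)
((c + K(-4))*F(2, -4))*245 = ((-2 - 1*(-4))*2)*245 = ((-2 + 4)*2)*245 = (2*2)*245 = 4*245 = 980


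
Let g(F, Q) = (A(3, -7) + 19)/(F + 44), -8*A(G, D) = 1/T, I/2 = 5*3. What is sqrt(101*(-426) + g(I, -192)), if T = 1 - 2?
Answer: I*sqrt(942435843)/148 ≈ 207.43*I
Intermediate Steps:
I = 30 (I = 2*(5*3) = 2*15 = 30)
T = -1
A(G, D) = 1/8 (A(G, D) = -1/8/(-1) = -1/8*(-1) = 1/8)
g(F, Q) = 153/(8*(44 + F)) (g(F, Q) = (1/8 + 19)/(F + 44) = 153/(8*(44 + F)))
sqrt(101*(-426) + g(I, -192)) = sqrt(101*(-426) + 153/(8*(44 + 30))) = sqrt(-43026 + (153/8)/74) = sqrt(-43026 + (153/8)*(1/74)) = sqrt(-43026 + 153/592) = sqrt(-25471239/592) = I*sqrt(942435843)/148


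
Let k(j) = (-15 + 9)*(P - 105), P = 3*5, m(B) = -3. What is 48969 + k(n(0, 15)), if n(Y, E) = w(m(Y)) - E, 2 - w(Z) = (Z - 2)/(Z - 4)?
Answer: 49509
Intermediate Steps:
P = 15
w(Z) = 2 - (-2 + Z)/(-4 + Z) (w(Z) = 2 - (Z - 2)/(Z - 4) = 2 - (-2 + Z)/(-4 + Z))
n(Y, E) = 9/7 - E (n(Y, E) = (-6 - 3)/(-4 - 3) - E = -9/(-7) - E = -1/7*(-9) - E = 9/7 - E)
k(j) = 540 (k(j) = (-15 + 9)*(15 - 105) = -6*(-90) = 540)
48969 + k(n(0, 15)) = 48969 + 540 = 49509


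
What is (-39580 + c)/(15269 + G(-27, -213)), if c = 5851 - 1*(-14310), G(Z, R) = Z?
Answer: -19419/15242 ≈ -1.2740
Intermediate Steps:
c = 20161 (c = 5851 + 14310 = 20161)
(-39580 + c)/(15269 + G(-27, -213)) = (-39580 + 20161)/(15269 - 27) = -19419/15242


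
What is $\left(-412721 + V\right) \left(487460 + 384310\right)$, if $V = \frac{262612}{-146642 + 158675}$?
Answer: $- \frac{206153229700970}{573} \approx -3.5978 \cdot 10^{11}$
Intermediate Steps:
$V = \frac{37516}{1719}$ ($V = \frac{262612}{12033} = 262612 \cdot \frac{1}{12033} = \frac{37516}{1719} \approx 21.824$)
$\left(-412721 + V\right) \left(487460 + 384310\right) = \left(-412721 + \frac{37516}{1719}\right) \left(487460 + 384310\right) = \left(- \frac{709429883}{1719}\right) 871770 = - \frac{206153229700970}{573}$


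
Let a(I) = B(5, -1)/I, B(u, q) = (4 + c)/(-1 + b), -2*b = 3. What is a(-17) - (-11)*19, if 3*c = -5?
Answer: 53309/255 ≈ 209.05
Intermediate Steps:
c = -5/3 (c = (⅓)*(-5) = -5/3 ≈ -1.6667)
b = -3/2 (b = -½*3 = -3/2 ≈ -1.5000)
B(u, q) = -14/15 (B(u, q) = (4 - 5/3)/(-1 - 3/2) = 7/(3*(-5/2)) = (7/3)*(-⅖) = -14/15)
a(I) = -14/(15*I)
a(-17) - (-11)*19 = -14/15/(-17) - (-11)*19 = -14/15*(-1/17) - 1*(-209) = 14/255 + 209 = 53309/255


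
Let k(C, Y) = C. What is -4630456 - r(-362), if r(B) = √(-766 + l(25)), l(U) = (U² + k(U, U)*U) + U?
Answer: -4630456 - √509 ≈ -4.6305e+6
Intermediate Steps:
l(U) = U + 2*U² (l(U) = (U² + U*U) + U = (U² + U²) + U = 2*U² + U = U + 2*U²)
r(B) = √509 (r(B) = √(-766 + 25*(1 + 2*25)) = √(-766 + 25*(1 + 50)) = √(-766 + 25*51) = √(-766 + 1275) = √509)
-4630456 - r(-362) = -4630456 - √509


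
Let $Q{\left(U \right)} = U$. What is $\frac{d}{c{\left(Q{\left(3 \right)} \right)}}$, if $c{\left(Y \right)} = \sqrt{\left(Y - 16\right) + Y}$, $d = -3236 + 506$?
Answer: $273 i \sqrt{10} \approx 863.3 i$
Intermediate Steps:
$d = -2730$
$c{\left(Y \right)} = \sqrt{-16 + 2 Y}$ ($c{\left(Y \right)} = \sqrt{\left(-16 + Y\right) + Y} = \sqrt{-16 + 2 Y}$)
$\frac{d}{c{\left(Q{\left(3 \right)} \right)}} = - \frac{2730}{\sqrt{-16 + 2 \cdot 3}} = - \frac{2730}{\sqrt{-16 + 6}} = - \frac{2730}{\sqrt{-10}} = - \frac{2730}{i \sqrt{10}} = - 2730 \left(- \frac{i \sqrt{10}}{10}\right) = 273 i \sqrt{10}$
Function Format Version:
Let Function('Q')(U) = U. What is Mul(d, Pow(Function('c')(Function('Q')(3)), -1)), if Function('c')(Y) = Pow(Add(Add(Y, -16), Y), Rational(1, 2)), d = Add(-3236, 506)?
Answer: Mul(273, I, Pow(10, Rational(1, 2))) ≈ Mul(863.30, I)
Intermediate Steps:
d = -2730
Function('c')(Y) = Pow(Add(-16, Mul(2, Y)), Rational(1, 2)) (Function('c')(Y) = Pow(Add(Add(-16, Y), Y), Rational(1, 2)) = Pow(Add(-16, Mul(2, Y)), Rational(1, 2)))
Mul(d, Pow(Function('c')(Function('Q')(3)), -1)) = Mul(-2730, Pow(Pow(Add(-16, Mul(2, 3)), Rational(1, 2)), -1)) = Mul(-2730, Pow(Pow(Add(-16, 6), Rational(1, 2)), -1)) = Mul(-2730, Pow(Pow(-10, Rational(1, 2)), -1)) = Mul(-2730, Pow(Mul(I, Pow(10, Rational(1, 2))), -1)) = Mul(-2730, Mul(Rational(-1, 10), I, Pow(10, Rational(1, 2)))) = Mul(273, I, Pow(10, Rational(1, 2)))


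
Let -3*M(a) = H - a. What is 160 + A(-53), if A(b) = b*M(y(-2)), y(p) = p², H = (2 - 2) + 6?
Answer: 586/3 ≈ 195.33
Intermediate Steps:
H = 6 (H = 0 + 6 = 6)
M(a) = -2 + a/3 (M(a) = -(6 - a)/3 = -2 + a/3)
A(b) = -2*b/3 (A(b) = b*(-2 + (⅓)*(-2)²) = b*(-2 + (⅓)*4) = b*(-2 + 4/3) = b*(-⅔) = -2*b/3)
160 + A(-53) = 160 - ⅔*(-53) = 160 + 106/3 = 586/3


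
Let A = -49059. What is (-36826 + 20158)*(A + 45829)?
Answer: 53837640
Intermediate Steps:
(-36826 + 20158)*(A + 45829) = (-36826 + 20158)*(-49059 + 45829) = -16668*(-3230) = 53837640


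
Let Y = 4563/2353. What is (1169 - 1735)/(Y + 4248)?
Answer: -102446/769239 ≈ -0.13318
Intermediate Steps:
Y = 351/181 (Y = 4563*(1/2353) = 351/181 ≈ 1.9392)
(1169 - 1735)/(Y + 4248) = (1169 - 1735)/(351/181 + 4248) = -566/769239/181 = -566*181/769239 = -102446/769239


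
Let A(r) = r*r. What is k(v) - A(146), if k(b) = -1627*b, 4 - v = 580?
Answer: 915836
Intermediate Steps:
A(r) = r²
v = -576 (v = 4 - 1*580 = 4 - 580 = -576)
k(v) - A(146) = -1627*(-576) - 1*146² = 937152 - 1*21316 = 937152 - 21316 = 915836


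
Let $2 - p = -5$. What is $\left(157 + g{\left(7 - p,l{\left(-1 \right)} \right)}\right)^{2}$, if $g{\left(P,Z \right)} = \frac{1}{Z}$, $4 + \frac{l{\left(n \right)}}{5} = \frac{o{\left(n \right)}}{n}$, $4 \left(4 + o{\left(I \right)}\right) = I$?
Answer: $\frac{622521}{25} \approx 24901.0$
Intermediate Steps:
$p = 7$ ($p = 2 - -5 = 2 + 5 = 7$)
$o{\left(I \right)} = -4 + \frac{I}{4}$
$l{\left(n \right)} = -20 + \frac{5 \left(-4 + \frac{n}{4}\right)}{n}$ ($l{\left(n \right)} = -20 + 5 \frac{-4 + \frac{n}{4}}{n} = -20 + \frac{5 \left(-4 + \frac{n}{4}\right)}{n}$)
$\left(157 + g{\left(7 - p,l{\left(-1 \right)} \right)}\right)^{2} = \left(157 + \frac{1}{- \frac{75}{4} - \frac{20}{-1}}\right)^{2} = \left(157 + \frac{1}{- \frac{75}{4} - -20}\right)^{2} = \left(157 + \frac{1}{- \frac{75}{4} + 20}\right)^{2} = \left(157 + \frac{1}{\frac{5}{4}}\right)^{2} = \left(157 + \frac{4}{5}\right)^{2} = \left(\frac{789}{5}\right)^{2} = \frac{622521}{25}$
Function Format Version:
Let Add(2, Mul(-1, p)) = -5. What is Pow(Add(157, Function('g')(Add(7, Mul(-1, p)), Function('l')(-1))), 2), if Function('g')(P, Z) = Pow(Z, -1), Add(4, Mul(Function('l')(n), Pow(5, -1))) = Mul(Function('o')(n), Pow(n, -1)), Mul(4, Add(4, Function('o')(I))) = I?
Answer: Rational(622521, 25) ≈ 24901.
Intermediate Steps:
p = 7 (p = Add(2, Mul(-1, -5)) = Add(2, 5) = 7)
Function('o')(I) = Add(-4, Mul(Rational(1, 4), I))
Function('l')(n) = Add(-20, Mul(5, Pow(n, -1), Add(-4, Mul(Rational(1, 4), n)))) (Function('l')(n) = Add(-20, Mul(5, Mul(Add(-4, Mul(Rational(1, 4), n)), Pow(n, -1)))) = Add(-20, Mul(5, Mul(Pow(n, -1), Add(-4, Mul(Rational(1, 4), n))))) = Add(-20, Mul(5, Pow(n, -1), Add(-4, Mul(Rational(1, 4), n)))))
Pow(Add(157, Function('g')(Add(7, Mul(-1, p)), Function('l')(-1))), 2) = Pow(Add(157, Pow(Add(Rational(-75, 4), Mul(-20, Pow(-1, -1))), -1)), 2) = Pow(Add(157, Pow(Add(Rational(-75, 4), Mul(-20, -1)), -1)), 2) = Pow(Add(157, Pow(Add(Rational(-75, 4), 20), -1)), 2) = Pow(Add(157, Pow(Rational(5, 4), -1)), 2) = Pow(Add(157, Rational(4, 5)), 2) = Pow(Rational(789, 5), 2) = Rational(622521, 25)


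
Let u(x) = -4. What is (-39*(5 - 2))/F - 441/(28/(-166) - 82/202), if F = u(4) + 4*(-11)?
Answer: 59338311/77072 ≈ 769.91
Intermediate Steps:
F = -48 (F = -4 + 4*(-11) = -4 - 44 = -48)
(-39*(5 - 2))/F - 441/(28/(-166) - 82/202) = -39*(5 - 2)/(-48) - 441/(28/(-166) - 82/202) = -39*3*(-1/48) - 441/(28*(-1/166) - 82*1/202) = -117*(-1/48) - 441/(-14/83 - 41/101) = 39/16 - 441/(-4817/8383) = 39/16 - 441*(-8383/4817) = 39/16 + 3696903/4817 = 59338311/77072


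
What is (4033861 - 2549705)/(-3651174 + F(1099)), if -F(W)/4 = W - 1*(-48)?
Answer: -742078/1827881 ≈ -0.40598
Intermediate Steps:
F(W) = -192 - 4*W (F(W) = -4*(W - 1*(-48)) = -4*(W + 48) = -4*(48 + W) = -192 - 4*W)
(4033861 - 2549705)/(-3651174 + F(1099)) = (4033861 - 2549705)/(-3651174 + (-192 - 4*1099)) = 1484156/(-3651174 + (-192 - 4396)) = 1484156/(-3651174 - 4588) = 1484156/(-3655762) = 1484156*(-1/3655762) = -742078/1827881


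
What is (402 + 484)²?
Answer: 784996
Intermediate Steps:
(402 + 484)² = 886² = 784996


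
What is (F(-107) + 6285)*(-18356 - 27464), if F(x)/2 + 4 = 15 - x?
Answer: -298792220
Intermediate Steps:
F(x) = 22 - 2*x (F(x) = -8 + 2*(15 - x) = -8 + (30 - 2*x) = 22 - 2*x)
(F(-107) + 6285)*(-18356 - 27464) = ((22 - 2*(-107)) + 6285)*(-18356 - 27464) = ((22 + 214) + 6285)*(-45820) = (236 + 6285)*(-45820) = 6521*(-45820) = -298792220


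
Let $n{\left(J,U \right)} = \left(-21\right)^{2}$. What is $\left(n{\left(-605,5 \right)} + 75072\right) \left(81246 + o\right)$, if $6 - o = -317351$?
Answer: $30099708339$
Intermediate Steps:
$n{\left(J,U \right)} = 441$
$o = 317357$ ($o = 6 - -317351 = 6 + 317351 = 317357$)
$\left(n{\left(-605,5 \right)} + 75072\right) \left(81246 + o\right) = \left(441 + 75072\right) \left(81246 + 317357\right) = 75513 \cdot 398603 = 30099708339$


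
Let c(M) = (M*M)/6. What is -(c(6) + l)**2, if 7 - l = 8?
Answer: -25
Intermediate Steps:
c(M) = M**2/6 (c(M) = M**2*(1/6) = M**2/6)
l = -1 (l = 7 - 1*8 = 7 - 8 = -1)
-(c(6) + l)**2 = -((1/6)*6**2 - 1)**2 = -((1/6)*36 - 1)**2 = -(6 - 1)**2 = -1*5**2 = -1*25 = -25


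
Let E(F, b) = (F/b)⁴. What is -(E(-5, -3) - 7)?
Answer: -58/81 ≈ -0.71605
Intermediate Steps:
E(F, b) = F⁴/b⁴
-(E(-5, -3) - 7) = -((-5)⁴/(-3)⁴ - 7) = -(625*(1/81) - 7) = -(625/81 - 7) = -1*58/81 = -58/81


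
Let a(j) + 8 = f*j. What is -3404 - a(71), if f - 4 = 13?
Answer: -4603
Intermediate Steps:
f = 17 (f = 4 + 13 = 17)
a(j) = -8 + 17*j
-3404 - a(71) = -3404 - (-8 + 17*71) = -3404 - (-8 + 1207) = -3404 - 1*1199 = -3404 - 1199 = -4603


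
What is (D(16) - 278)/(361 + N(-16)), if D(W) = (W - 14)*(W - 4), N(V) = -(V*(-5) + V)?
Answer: -254/297 ≈ -0.85522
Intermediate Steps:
N(V) = 4*V (N(V) = -(-5*V + V) = -(-4)*V = 4*V)
D(W) = (-14 + W)*(-4 + W)
(D(16) - 278)/(361 + N(-16)) = ((56 + 16**2 - 18*16) - 278)/(361 + 4*(-16)) = ((56 + 256 - 288) - 278)/(361 - 64) = (24 - 278)/297 = -254*1/297 = -254/297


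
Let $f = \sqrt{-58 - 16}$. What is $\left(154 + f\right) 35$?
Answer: $5390 + 35 i \sqrt{74} \approx 5390.0 + 301.08 i$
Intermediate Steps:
$f = i \sqrt{74}$ ($f = \sqrt{-74} = i \sqrt{74} \approx 8.6023 i$)
$\left(154 + f\right) 35 = \left(154 + i \sqrt{74}\right) 35 = 5390 + 35 i \sqrt{74}$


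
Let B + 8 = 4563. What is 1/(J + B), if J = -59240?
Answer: -1/54685 ≈ -1.8287e-5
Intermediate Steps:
B = 4555 (B = -8 + 4563 = 4555)
1/(J + B) = 1/(-59240 + 4555) = 1/(-54685) = -1/54685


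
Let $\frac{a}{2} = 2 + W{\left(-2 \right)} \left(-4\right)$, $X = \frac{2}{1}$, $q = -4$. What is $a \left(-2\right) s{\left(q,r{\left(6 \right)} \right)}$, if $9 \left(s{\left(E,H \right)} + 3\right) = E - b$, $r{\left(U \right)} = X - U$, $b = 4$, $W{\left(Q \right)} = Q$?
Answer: $\frac{1400}{9} \approx 155.56$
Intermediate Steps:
$X = 2$ ($X = 2 \cdot 1 = 2$)
$r{\left(U \right)} = 2 - U$
$a = 20$ ($a = 2 \left(2 - -8\right) = 2 \left(2 + 8\right) = 2 \cdot 10 = 20$)
$s{\left(E,H \right)} = - \frac{31}{9} + \frac{E}{9}$ ($s{\left(E,H \right)} = -3 + \frac{E - 4}{9} = -3 + \frac{-4 + E}{9} = -3 + \left(- \frac{4}{9} + \frac{E}{9}\right) = - \frac{31}{9} + \frac{E}{9}$)
$a \left(-2\right) s{\left(q,r{\left(6 \right)} \right)} = 20 \left(-2\right) \left(- \frac{31}{9} + \frac{1}{9} \left(-4\right)\right) = - 40 \left(- \frac{31}{9} - \frac{4}{9}\right) = \left(-40\right) \left(- \frac{35}{9}\right) = \frac{1400}{9}$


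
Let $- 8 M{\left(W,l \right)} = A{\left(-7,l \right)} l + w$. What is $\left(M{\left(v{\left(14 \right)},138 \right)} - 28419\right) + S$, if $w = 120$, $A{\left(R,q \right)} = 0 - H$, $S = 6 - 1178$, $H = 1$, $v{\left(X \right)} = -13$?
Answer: $- \frac{118355}{4} \approx -29589.0$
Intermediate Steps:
$S = -1172$ ($S = 6 - 1178 = -1172$)
$A{\left(R,q \right)} = -1$ ($A{\left(R,q \right)} = 0 - 1 = -1$)
$M{\left(W,l \right)} = -15 + \frac{l}{8}$ ($M{\left(W,l \right)} = - \frac{- l + 120}{8} = - \frac{120 - l}{8} = -15 + \frac{l}{8}$)
$\left(M{\left(v{\left(14 \right)},138 \right)} - 28419\right) + S = \left(\left(-15 + \frac{1}{8} \cdot 138\right) - 28419\right) - 1172 = \left(\left(-15 + \frac{69}{4}\right) - 28419\right) - 1172 = \left(\frac{9}{4} - 28419\right) - 1172 = - \frac{113667}{4} - 1172 = - \frac{118355}{4}$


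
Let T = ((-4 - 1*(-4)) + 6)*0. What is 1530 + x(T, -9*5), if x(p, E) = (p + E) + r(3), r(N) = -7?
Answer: 1478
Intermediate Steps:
T = 0 (T = ((-4 + 4) + 6)*0 = (0 + 6)*0 = 6*0 = 0)
x(p, E) = -7 + E + p (x(p, E) = (p + E) - 7 = (E + p) - 7 = -7 + E + p)
1530 + x(T, -9*5) = 1530 + (-7 - 9*5 + 0) = 1530 + (-7 - 45 + 0) = 1530 - 52 = 1478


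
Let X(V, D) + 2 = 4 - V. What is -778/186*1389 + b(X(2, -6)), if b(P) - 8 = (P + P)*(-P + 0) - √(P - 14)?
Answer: -179859/31 - I*√14 ≈ -5801.9 - 3.7417*I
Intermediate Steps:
X(V, D) = 2 - V (X(V, D) = -2 + (4 - V) = 2 - V)
b(P) = 8 - √(-14 + P) - 2*P² (b(P) = 8 + ((P + P)*(-P + 0) - √(P - 14)) = 8 + ((2*P)*(-P) - √(-14 + P)) = 8 + (-2*P² - √(-14 + P)) = 8 + (-√(-14 + P) - 2*P²) = 8 - √(-14 + P) - 2*P²)
-778/186*1389 + b(X(2, -6)) = -778/186*1389 + (8 - √(-14 + (2 - 1*2)) - 2*(2 - 1*2)²) = -778*1/186*1389 + (8 - √(-14 + (2 - 2)) - 2*(2 - 2)²) = -389/93*1389 + (8 - √(-14 + 0) - 2*0²) = -180107/31 + (8 - √(-14) - 2*0) = -180107/31 + (8 - I*√14 + 0) = -180107/31 + (8 - I*√14) = -179859/31 - I*√14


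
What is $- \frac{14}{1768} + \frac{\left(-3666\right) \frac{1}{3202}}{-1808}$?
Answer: $- \frac{4660471}{639708368} \approx -0.0072853$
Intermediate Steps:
$- \frac{14}{1768} + \frac{\left(-3666\right) \frac{1}{3202}}{-1808} = \left(-14\right) \frac{1}{1768} + \left(-3666\right) \frac{1}{3202} \left(- \frac{1}{1808}\right) = - \frac{7}{884} - - \frac{1833}{2894608} = - \frac{7}{884} + \frac{1833}{2894608} = - \frac{4660471}{639708368}$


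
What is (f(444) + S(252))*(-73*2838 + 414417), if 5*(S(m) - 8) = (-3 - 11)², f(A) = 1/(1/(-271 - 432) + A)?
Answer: 15266852159733/1560655 ≈ 9.7823e+6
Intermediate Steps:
f(A) = 1/(-1/703 + A) (f(A) = 1/(1/(-703) + A) = 1/(-1/703 + A))
S(m) = 236/5 (S(m) = 8 + (-3 - 11)²/5 = 8 + (⅕)*(-14)² = 8 + (⅕)*196 = 8 + 196/5 = 236/5)
(f(444) + S(252))*(-73*2838 + 414417) = (703/(-1 + 703*444) + 236/5)*(-73*2838 + 414417) = (703/(-1 + 312132) + 236/5)*(-207174 + 414417) = (703/312131 + 236/5)*207243 = (73666431/1560655)*207243 = 15266852159733/1560655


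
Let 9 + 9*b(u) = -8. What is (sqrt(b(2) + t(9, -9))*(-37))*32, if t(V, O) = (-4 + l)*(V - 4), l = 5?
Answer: -2368*sqrt(7)/3 ≈ -2088.4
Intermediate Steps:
b(u) = -17/9 (b(u) = -1 + (1/9)*(-8) = -1 - 8/9 = -17/9)
t(V, O) = -4 + V (t(V, O) = (-4 + 5)*(V - 4) = 1*(-4 + V) = -4 + V)
(sqrt(b(2) + t(9, -9))*(-37))*32 = (sqrt(-17/9 + (-4 + 9))*(-37))*32 = (sqrt(-17/9 + 5)*(-37))*32 = (sqrt(28/9)*(-37))*32 = ((2*sqrt(7)/3)*(-37))*32 = -74*sqrt(7)/3*32 = -2368*sqrt(7)/3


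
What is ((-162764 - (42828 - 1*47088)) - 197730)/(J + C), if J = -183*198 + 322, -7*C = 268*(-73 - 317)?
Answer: 1246819/73432 ≈ 16.979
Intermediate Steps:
C = 104520/7 (C = -268*(-73 - 317)/7 = -268*(-390)/7 = -1/7*(-104520) = 104520/7 ≈ 14931.)
J = -35912 (J = -36234 + 322 = -35912)
((-162764 - (42828 - 1*47088)) - 197730)/(J + C) = ((-162764 - (42828 - 1*47088)) - 197730)/(-35912 + 104520/7) = ((-162764 - (42828 - 47088)) - 197730)/(-146864/7) = ((-162764 - 1*(-4260)) - 197730)*(-7/146864) = ((-162764 + 4260) - 197730)*(-7/146864) = (-158504 - 197730)*(-7/146864) = -356234*(-7/146864) = 1246819/73432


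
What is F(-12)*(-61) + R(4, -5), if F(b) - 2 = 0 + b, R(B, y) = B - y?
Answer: 619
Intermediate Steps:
F(b) = 2 + b (F(b) = 2 + (0 + b) = 2 + b)
F(-12)*(-61) + R(4, -5) = (2 - 12)*(-61) + (4 - 1*(-5)) = -10*(-61) + (4 + 5) = 610 + 9 = 619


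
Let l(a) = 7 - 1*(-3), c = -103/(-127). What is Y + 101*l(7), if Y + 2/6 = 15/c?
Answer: 317702/309 ≈ 1028.2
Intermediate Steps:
c = 103/127 (c = -103*(-1/127) = 103/127 ≈ 0.81102)
l(a) = 10 (l(a) = 7 + 3 = 10)
Y = 5612/309 (Y = -⅓ + 15/(103/127) = -⅓ + 15*(127/103) = -⅓ + 1905/103 = 5612/309 ≈ 18.162)
Y + 101*l(7) = 5612/309 + 101*10 = 5612/309 + 1010 = 317702/309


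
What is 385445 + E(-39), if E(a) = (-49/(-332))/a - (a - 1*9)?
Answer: 4991363315/12948 ≈ 3.8549e+5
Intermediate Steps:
E(a) = 9 - a + 49/(332*a) (E(a) = (-49*(-1/332))/a - (a - 9) = 49/(332*a) - (-9 + a) = 49/(332*a) + (9 - a) = 9 - a + 49/(332*a))
385445 + E(-39) = 385445 + (9 - 1*(-39) + (49/332)/(-39)) = 385445 + (9 + 39 + (49/332)*(-1/39)) = 385445 + (9 + 39 - 49/12948) = 385445 + 621455/12948 = 4991363315/12948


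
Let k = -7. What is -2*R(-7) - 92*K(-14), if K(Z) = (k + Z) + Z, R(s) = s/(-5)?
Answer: 16086/5 ≈ 3217.2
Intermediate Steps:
R(s) = -s/5 (R(s) = s*(-1/5) = -s/5)
K(Z) = -7 + 2*Z (K(Z) = (-7 + Z) + Z = -7 + 2*Z)
-2*R(-7) - 92*K(-14) = -(-2)*(-7)/5 - 92*(-7 + 2*(-14)) = -2*7/5 - 92*(-7 - 28) = -14/5 - 92*(-35) = -14/5 + 3220 = 16086/5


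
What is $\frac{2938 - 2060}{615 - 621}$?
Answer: $- \frac{439}{3} \approx -146.33$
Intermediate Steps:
$\frac{2938 - 2060}{615 - 621} = \frac{2938 - 2060}{-6} = 878 \left(- \frac{1}{6}\right) = - \frac{439}{3}$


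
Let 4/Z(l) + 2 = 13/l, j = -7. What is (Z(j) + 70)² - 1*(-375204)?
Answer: 276990760/729 ≈ 3.7996e+5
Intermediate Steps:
Z(l) = 4/(-2 + 13/l)
(Z(j) + 70)² - 1*(-375204) = (-4*(-7)/(-13 + 2*(-7)) + 70)² - 1*(-375204) = (-4*(-7)/(-13 - 14) + 70)² + 375204 = (-4*(-7)/(-27) + 70)² + 375204 = (-4*(-7)*(-1/27) + 70)² + 375204 = (-28/27 + 70)² + 375204 = (1862/27)² + 375204 = 3467044/729 + 375204 = 276990760/729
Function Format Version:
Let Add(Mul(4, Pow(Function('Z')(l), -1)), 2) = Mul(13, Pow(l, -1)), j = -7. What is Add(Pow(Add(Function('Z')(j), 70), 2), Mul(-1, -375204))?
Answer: Rational(276990760, 729) ≈ 3.7996e+5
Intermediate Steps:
Function('Z')(l) = Mul(4, Pow(Add(-2, Mul(13, Pow(l, -1))), -1))
Add(Pow(Add(Function('Z')(j), 70), 2), Mul(-1, -375204)) = Add(Pow(Add(Mul(-4, -7, Pow(Add(-13, Mul(2, -7)), -1)), 70), 2), Mul(-1, -375204)) = Add(Pow(Add(Mul(-4, -7, Pow(Add(-13, -14), -1)), 70), 2), 375204) = Add(Pow(Add(Mul(-4, -7, Pow(-27, -1)), 70), 2), 375204) = Add(Pow(Add(Mul(-4, -7, Rational(-1, 27)), 70), 2), 375204) = Add(Pow(Add(Rational(-28, 27), 70), 2), 375204) = Add(Pow(Rational(1862, 27), 2), 375204) = Add(Rational(3467044, 729), 375204) = Rational(276990760, 729)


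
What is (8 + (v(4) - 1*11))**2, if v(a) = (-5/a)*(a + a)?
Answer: 169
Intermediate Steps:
v(a) = -10 (v(a) = (-5/a)*(2*a) = -10)
(8 + (v(4) - 1*11))**2 = (8 + (-10 - 1*11))**2 = (8 + (-10 - 11))**2 = (8 - 21)**2 = (-13)**2 = 169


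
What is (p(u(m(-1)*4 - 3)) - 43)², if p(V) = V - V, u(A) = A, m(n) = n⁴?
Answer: 1849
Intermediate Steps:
p(V) = 0
(p(u(m(-1)*4 - 3)) - 43)² = (0 - 43)² = (-43)² = 1849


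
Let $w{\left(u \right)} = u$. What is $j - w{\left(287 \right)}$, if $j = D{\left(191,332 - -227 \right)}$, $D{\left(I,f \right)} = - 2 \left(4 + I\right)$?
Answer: $-677$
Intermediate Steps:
$D{\left(I,f \right)} = -8 - 2 I$
$j = -390$ ($j = -8 - 382 = -390$)
$j - w{\left(287 \right)} = -390 - 287 = -677$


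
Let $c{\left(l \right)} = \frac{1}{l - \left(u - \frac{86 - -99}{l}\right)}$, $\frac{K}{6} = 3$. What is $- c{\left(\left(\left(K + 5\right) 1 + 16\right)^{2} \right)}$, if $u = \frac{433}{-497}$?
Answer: $- \frac{755937}{1150530715} \approx -0.00065703$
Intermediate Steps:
$K = 18$ ($K = 6 \cdot 3 = 18$)
$u = - \frac{433}{497}$ ($u = 433 \left(- \frac{1}{497}\right) = - \frac{433}{497} \approx -0.87123$)
$c{\left(l \right)} = \frac{1}{\frac{433}{497} + l + \frac{185}{l}}$ ($c{\left(l \right)} = \frac{1}{l + \left(\frac{86 - -99}{l} - - \frac{433}{497}\right)} = \frac{1}{l + \left(\frac{86 + 99}{l} + \frac{433}{497}\right)} = \frac{1}{l + \left(\frac{185}{l} + \frac{433}{497}\right)} = \frac{1}{l + \left(\frac{433}{497} + \frac{185}{l}\right)} = \frac{1}{\frac{433}{497} + l + \frac{185}{l}}$)
$- c{\left(\left(\left(K + 5\right) 1 + 16\right)^{2} \right)} = - \frac{497 \left(\left(18 + 5\right) 1 + 16\right)^{2}}{91945 + 433 \left(\left(18 + 5\right) 1 + 16\right)^{2} + 497 \left(\left(\left(18 + 5\right) 1 + 16\right)^{2}\right)^{2}} = - \frac{497 \left(23 \cdot 1 + 16\right)^{2}}{91945 + 433 \left(23 \cdot 1 + 16\right)^{2} + 497 \left(\left(23 \cdot 1 + 16\right)^{2}\right)^{2}} = - \frac{497 \left(23 + 16\right)^{2}}{91945 + 433 \left(23 + 16\right)^{2} + 497 \left(\left(23 + 16\right)^{2}\right)^{2}} = - \frac{497 \cdot 39^{2}}{91945 + 433 \cdot 39^{2} + 497 \left(39^{2}\right)^{2}} = - \frac{497 \cdot 1521}{91945 + 433 \cdot 1521 + 497 \cdot 1521^{2}} = - \frac{497 \cdot 1521}{91945 + 658593 + 497 \cdot 2313441} = - \frac{497 \cdot 1521}{91945 + 658593 + 1149780177} = - \frac{497 \cdot 1521}{1150530715} = \left(-1\right) \frac{755937}{1150530715} = - \frac{755937}{1150530715}$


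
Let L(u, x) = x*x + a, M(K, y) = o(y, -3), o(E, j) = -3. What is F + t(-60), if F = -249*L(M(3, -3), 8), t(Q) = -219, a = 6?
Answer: -17649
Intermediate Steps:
M(K, y) = -3
L(u, x) = 6 + x² (L(u, x) = x*x + 6 = x² + 6 = 6 + x²)
F = -17430 (F = -249*(6 + 8²) = -249*(6 + 64) = -249*70 = -17430)
F + t(-60) = -17430 - 219 = -17649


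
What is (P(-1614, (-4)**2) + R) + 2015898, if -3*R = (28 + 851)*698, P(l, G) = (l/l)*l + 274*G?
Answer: 1814154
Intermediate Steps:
P(l, G) = l + 274*G (P(l, G) = 1*l + 274*G = l + 274*G)
R = -204514 (R = -(28 + 851)*698/3 = -293*698 = -1/3*613542 = -204514)
(P(-1614, (-4)**2) + R) + 2015898 = ((-1614 + 274*(-4)**2) - 204514) + 2015898 = ((-1614 + 274*16) - 204514) + 2015898 = ((-1614 + 4384) - 204514) + 2015898 = (2770 - 204514) + 2015898 = -201744 + 2015898 = 1814154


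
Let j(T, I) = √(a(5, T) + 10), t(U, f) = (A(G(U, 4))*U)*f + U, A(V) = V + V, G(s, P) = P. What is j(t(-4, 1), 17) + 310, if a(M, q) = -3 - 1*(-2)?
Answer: 313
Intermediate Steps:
a(M, q) = -1 (a(M, q) = -3 + 2 = -1)
A(V) = 2*V
t(U, f) = U + 8*U*f (t(U, f) = ((2*4)*U)*f + U = (8*U)*f + U = 8*U*f + U = U + 8*U*f)
j(T, I) = 3 (j(T, I) = √(-1 + 10) = √9 = 3)
j(t(-4, 1), 17) + 310 = 3 + 310 = 313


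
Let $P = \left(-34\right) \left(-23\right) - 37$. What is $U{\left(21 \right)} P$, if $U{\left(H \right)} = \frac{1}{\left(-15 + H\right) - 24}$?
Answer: $- \frac{745}{18} \approx -41.389$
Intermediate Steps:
$P = 745$ ($P = 782 - 37 = 745$)
$U{\left(H \right)} = \frac{1}{-39 + H}$
$U{\left(21 \right)} P = \frac{1}{-39 + 21} \cdot 745 = \frac{1}{-18} \cdot 745 = \left(- \frac{1}{18}\right) 745 = - \frac{745}{18}$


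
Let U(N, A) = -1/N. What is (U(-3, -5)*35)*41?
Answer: 1435/3 ≈ 478.33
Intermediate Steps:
(U(-3, -5)*35)*41 = (-1/(-3)*35)*41 = (-1*(-⅓)*35)*41 = ((⅓)*35)*41 = (35/3)*41 = 1435/3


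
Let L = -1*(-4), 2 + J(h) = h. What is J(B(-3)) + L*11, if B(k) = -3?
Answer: 39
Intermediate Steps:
J(h) = -2 + h
L = 4
J(B(-3)) + L*11 = (-2 - 3) + 4*11 = -5 + 44 = 39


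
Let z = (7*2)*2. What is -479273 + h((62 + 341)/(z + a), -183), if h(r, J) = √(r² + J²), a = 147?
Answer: -479273 + √1025763034/175 ≈ -4.7909e+5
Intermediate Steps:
z = 28 (z = 14*2 = 28)
h(r, J) = √(J² + r²)
-479273 + h((62 + 341)/(z + a), -183) = -479273 + √((-183)² + ((62 + 341)/(28 + 147))²) = -479273 + √(33489 + (403/175)²) = -479273 + √(33489 + 162409/30625) = -479273 + √(1025763034/30625) = -479273 + √1025763034/175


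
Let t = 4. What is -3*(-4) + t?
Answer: 16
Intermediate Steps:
-3*(-4) + t = -3*(-4) + 4 = 12 + 4 = 16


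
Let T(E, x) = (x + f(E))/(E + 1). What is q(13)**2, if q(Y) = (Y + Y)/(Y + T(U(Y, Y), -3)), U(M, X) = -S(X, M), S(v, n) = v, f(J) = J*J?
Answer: 24336/25 ≈ 973.44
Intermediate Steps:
f(J) = J**2
U(M, X) = -X
T(E, x) = (x + E**2)/(1 + E) (T(E, x) = (x + E**2)/(E + 1) = (x + E**2)/(1 + E))
q(Y) = 2*Y/(Y + (-3 + Y**2)/(1 - Y)) (q(Y) = (Y + Y)/(Y + (-3 + (-Y)**2)/(1 - Y)) = (2*Y)/(Y + (-3 + Y**2)/(1 - Y)) = 2*Y/(Y + (-3 + Y**2)/(1 - Y)))
q(13)**2 = (2*13*(1 - 1*13)/(-3 + 13))**2 = (2*13*(1 - 13)/10)**2 = (2*13*(1/10)*(-12))**2 = (-156/5)**2 = 24336/25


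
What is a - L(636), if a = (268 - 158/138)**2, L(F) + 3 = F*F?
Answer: -1586752604/4761 ≈ -3.3328e+5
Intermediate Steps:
L(F) = -3 + F**2 (L(F) = -3 + F*F = -3 + F**2)
a = 339038569/4761 (a = (268 - 158*1/138)**2 = (268 - 79/69)**2 = (18413/69)**2 = 339038569/4761 ≈ 71212.)
a - L(636) = 339038569/4761 - (-3 + 636**2) = 339038569/4761 - (-3 + 404496) = 339038569/4761 - 1*404493 = 339038569/4761 - 404493 = -1586752604/4761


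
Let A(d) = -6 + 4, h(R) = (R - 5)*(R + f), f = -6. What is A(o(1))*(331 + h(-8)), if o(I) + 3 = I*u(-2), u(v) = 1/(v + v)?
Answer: -1026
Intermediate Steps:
u(v) = 1/(2*v)
h(R) = (-6 + R)*(-5 + R) (h(R) = (R - 5)*(R - 6) = (-5 + R)*(-6 + R) = (-6 + R)*(-5 + R))
o(I) = -3 - I/4 (o(I) = -3 + I*((½)/(-2)) = -3 + I*((½)*(-½)) = -3 + I*(-¼) = -3 - I/4)
A(d) = -2
A(o(1))*(331 + h(-8)) = -2*(331 + (30 + (-8)² - 11*(-8))) = -2*(331 + (30 + 64 + 88)) = -2*(331 + 182) = -2*513 = -1026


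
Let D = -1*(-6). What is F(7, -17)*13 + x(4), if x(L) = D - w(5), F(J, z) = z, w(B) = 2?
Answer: -217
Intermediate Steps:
D = 6
x(L) = 4 (x(L) = 6 - 1*2 = 6 - 2 = 4)
F(7, -17)*13 + x(4) = -17*13 + 4 = -221 + 4 = -217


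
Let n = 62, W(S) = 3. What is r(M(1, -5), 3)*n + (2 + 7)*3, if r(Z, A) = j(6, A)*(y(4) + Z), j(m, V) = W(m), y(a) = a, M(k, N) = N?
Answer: -159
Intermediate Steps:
j(m, V) = 3
r(Z, A) = 12 + 3*Z (r(Z, A) = 3*(4 + Z) = 12 + 3*Z)
r(M(1, -5), 3)*n + (2 + 7)*3 = (12 + 3*(-5))*62 + (2 + 7)*3 = (12 - 15)*62 + 9*3 = -3*62 + 27 = -186 + 27 = -159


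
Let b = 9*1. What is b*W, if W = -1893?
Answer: -17037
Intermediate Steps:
b = 9
b*W = 9*(-1893) = -17037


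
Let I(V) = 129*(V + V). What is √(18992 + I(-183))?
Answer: I*√28222 ≈ 167.99*I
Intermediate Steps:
I(V) = 258*V (I(V) = 129*(2*V) = 258*V)
√(18992 + I(-183)) = √(18992 + 258*(-183)) = √(18992 - 47214) = √(-28222) = I*√28222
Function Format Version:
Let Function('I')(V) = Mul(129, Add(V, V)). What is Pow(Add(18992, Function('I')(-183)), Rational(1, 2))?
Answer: Mul(I, Pow(28222, Rational(1, 2))) ≈ Mul(167.99, I)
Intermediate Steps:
Function('I')(V) = Mul(258, V) (Function('I')(V) = Mul(129, Mul(2, V)) = Mul(258, V))
Pow(Add(18992, Function('I')(-183)), Rational(1, 2)) = Pow(Add(18992, Mul(258, -183)), Rational(1, 2)) = Pow(Add(18992, -47214), Rational(1, 2)) = Pow(-28222, Rational(1, 2)) = Mul(I, Pow(28222, Rational(1, 2)))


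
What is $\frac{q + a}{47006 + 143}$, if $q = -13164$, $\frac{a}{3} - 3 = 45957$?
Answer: $\frac{124716}{47149} \approx 2.6451$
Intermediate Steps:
$a = 137880$ ($a = 9 + 3 \cdot 45957 = 9 + 137871 = 137880$)
$\frac{q + a}{47006 + 143} = \frac{-13164 + 137880}{47006 + 143} = \frac{124716}{47149}$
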